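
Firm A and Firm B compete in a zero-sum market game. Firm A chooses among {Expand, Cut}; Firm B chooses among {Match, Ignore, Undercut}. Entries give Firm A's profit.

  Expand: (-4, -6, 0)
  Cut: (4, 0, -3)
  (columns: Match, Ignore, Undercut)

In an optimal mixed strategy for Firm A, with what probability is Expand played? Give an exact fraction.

1/3

Row minima: Expand → -6, Cut → -3; maximin = -3.
Column maxima: Match → 4, Ignore → 0, Undercut → 0; minimax = 0.
-3 ≠ 0, so there is no saddle point; optimal play is mixed.
Match is strictly dominated by Ignore (it gives Firm A strictly more in every row), so Firm B never plays it.
On the remaining 2×2 (Expand, Cut vs Ignore, Undercut):
Let Firm A play Expand with probability p. Expected payoff against Ignore: (-6)p + 0(1−p) = −6p; against Undercut: 0p + (-3)(1−p) = 3p − 3.
Setting these equal: −6p = 3p − 3 ⇒ −9p = -3 ⇒ p = 1/3, and the value is (-6)·(1/3) = -2.
For Firm B: with q = P(Ignore), equating Expand's and Cut's payoffs gives −6q = 3q − 3 ⇒ q = 1/3.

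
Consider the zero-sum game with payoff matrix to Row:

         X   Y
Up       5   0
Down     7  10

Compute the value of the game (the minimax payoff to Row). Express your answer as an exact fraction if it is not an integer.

7

Row minima: Up → 0, Down → 7; maximin = 7.
Column maxima: X → 7, Y → 10; minimax = 7.
Since maximin = minimax = 7, there is a saddle point and the value is 7.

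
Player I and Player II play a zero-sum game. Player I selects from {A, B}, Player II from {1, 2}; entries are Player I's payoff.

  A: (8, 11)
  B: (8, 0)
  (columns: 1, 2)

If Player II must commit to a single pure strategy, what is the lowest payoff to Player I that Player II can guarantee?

Column maxima: 1 → 8, 2 → 11.
The smallest of these is 8.

8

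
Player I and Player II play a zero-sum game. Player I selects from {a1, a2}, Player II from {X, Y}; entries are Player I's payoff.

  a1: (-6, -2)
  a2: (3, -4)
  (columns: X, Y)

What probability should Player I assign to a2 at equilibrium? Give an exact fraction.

Row minima: a1 → -6, a2 → -4; maximin = -4.
Column maxima: X → 3, Y → -2; minimax = -2.
-4 ≠ -2, so there is no saddle point; optimal play is mixed.
Let Player I play a1 with probability p. Expected payoff against X: (-6)p + 3(1−p) = −9p + 3; against Y: (-2)p + (-4)(1−p) = 2p − 4.
Setting these equal: −9p + 3 = 2p − 4 ⇒ −11p = -7 ⇒ p = 7/11, and the value is (-9)·(7/11) + 3 = -30/11.
For Player II: with q = P(X), equating a1's and a2's payoffs gives −4q − 2 = 7q − 4 ⇒ q = 2/11.

4/11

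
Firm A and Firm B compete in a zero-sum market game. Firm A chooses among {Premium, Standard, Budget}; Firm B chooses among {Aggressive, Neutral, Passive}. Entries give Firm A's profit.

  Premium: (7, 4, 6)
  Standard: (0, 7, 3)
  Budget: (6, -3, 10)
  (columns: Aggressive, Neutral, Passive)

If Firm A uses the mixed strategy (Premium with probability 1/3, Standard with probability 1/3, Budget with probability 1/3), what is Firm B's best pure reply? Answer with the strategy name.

Neutral

If Firm B plays Aggressive, Firm A's expected payoff is (1/3)·7 + (1/3)·0 + (1/3)·6 = 13/3.
If Firm B plays Neutral, Firm A's expected payoff is (1/3)·4 + (1/3)·7 + (1/3)·(-3) = 8/3.
If Firm B plays Passive, Firm A's expected payoff is (1/3)·6 + (1/3)·3 + (1/3)·10 = 19/3.
Firm B minimizes Firm A's payoff; the smallest is 8/3, so the best response is Neutral.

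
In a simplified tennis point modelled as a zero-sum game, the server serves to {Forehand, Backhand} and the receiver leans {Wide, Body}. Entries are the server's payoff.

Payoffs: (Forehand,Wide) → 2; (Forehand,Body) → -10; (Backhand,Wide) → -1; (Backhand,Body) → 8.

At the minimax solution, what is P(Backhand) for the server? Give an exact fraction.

Row minima: Forehand → -10, Backhand → -1; maximin = -1.
Column maxima: Wide → 2, Body → 8; minimax = 2.
-1 ≠ 2, so there is no saddle point; optimal play is mixed.
Let the server play Forehand with probability p. Expected payoff against Wide: 2p + (-1)(1−p) = 3p − 1; against Body: (-10)p + 8(1−p) = −18p + 8.
Setting these equal: 3p − 1 = −18p + 8 ⇒ 21p = 9 ⇒ p = 3/7, and the value is (3)·(3/7) − 1 = 2/7.
For the receiver: with q = P(Wide), equating Forehand's and Backhand's payoffs gives 12q − 10 = −9q + 8 ⇒ q = 6/7.

4/7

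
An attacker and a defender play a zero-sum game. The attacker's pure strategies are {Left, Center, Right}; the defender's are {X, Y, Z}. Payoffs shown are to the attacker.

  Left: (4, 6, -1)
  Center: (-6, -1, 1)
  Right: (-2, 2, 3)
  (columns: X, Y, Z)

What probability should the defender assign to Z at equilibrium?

3/5

Row minima: Left → -1, Center → -6, Right → -2; maximin = -1.
Column maxima: X → 4, Y → 6, Z → 3; minimax = 3.
-1 ≠ 3, so there is no saddle point; optimal play is mixed.
Center is strictly dominated by Right, so the attacker never plays it.
Y is strictly dominated by X (it gives the attacker strictly more in every row), so the defender never plays it.
On the remaining 2×2 (Left, Right vs X, Z):
Let the attacker play Left with probability p. Expected payoff against X: 4p + (-2)(1−p) = 6p − 2; against Z: (-1)p + 3(1−p) = −4p + 3.
Setting these equal: 6p − 2 = −4p + 3 ⇒ 10p = 5 ⇒ p = 1/2, and the value is (6)·(1/2) − 2 = 1.
For the defender: with q = P(X), equating Left's and Right's payoffs gives 5q − 1 = −5q + 3 ⇒ q = 2/5.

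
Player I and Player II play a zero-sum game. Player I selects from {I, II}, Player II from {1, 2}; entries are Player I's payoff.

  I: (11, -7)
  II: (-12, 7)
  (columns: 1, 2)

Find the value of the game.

-7/37

Row minima: I → -7, II → -12; maximin = -7.
Column maxima: 1 → 11, 2 → 7; minimax = 7.
-7 ≠ 7, so there is no saddle point; optimal play is mixed.
Let Player I play I with probability p. Expected payoff against 1: 11p + (-12)(1−p) = 23p − 12; against 2: (-7)p + 7(1−p) = −14p + 7.
Setting these equal: 23p − 12 = −14p + 7 ⇒ 37p = 19 ⇒ p = 19/37, and the value is (23)·(19/37) − 12 = -7/37.
For Player II: with q = P(1), equating I's and II's payoffs gives 18q − 7 = −19q + 7 ⇒ q = 14/37.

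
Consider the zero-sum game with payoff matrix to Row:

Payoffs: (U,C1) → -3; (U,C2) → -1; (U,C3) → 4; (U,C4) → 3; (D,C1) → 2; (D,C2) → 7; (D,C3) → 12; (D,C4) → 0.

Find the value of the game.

3/4

Row minima: U → -3, D → 0; maximin = 0.
Column maxima: C1 → 2, C2 → 7, C3 → 12, C4 → 3; minimax = 2.
0 ≠ 2, so there is no saddle point; optimal play is mixed.
C2 is strictly dominated by C1 (it gives Row strictly more in every row), so Column never plays it.
C3 is strictly dominated by C1 (it gives Row strictly more in every row), so Column never plays it.
On the remaining 2×2 (U, D vs C1, C4):
Let Row play U with probability p. Expected payoff against C1: (-3)p + 2(1−p) = −5p + 2; against C4: 3p + 0(1−p) = 3p.
Setting these equal: −5p + 2 = 3p ⇒ −8p = -2 ⇒ p = 1/4, and the value is (-5)·(1/4) + 2 = 3/4.
For Column: with q = P(C1), equating U's and D's payoffs gives −6q + 3 = 2q ⇒ q = 3/8.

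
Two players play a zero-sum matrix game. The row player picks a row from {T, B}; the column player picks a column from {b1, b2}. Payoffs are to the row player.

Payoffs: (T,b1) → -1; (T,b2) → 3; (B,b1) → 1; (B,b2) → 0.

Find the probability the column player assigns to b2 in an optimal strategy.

2/5

Row minima: T → -1, B → 0; maximin = 0.
Column maxima: b1 → 1, b2 → 3; minimax = 1.
0 ≠ 1, so there is no saddle point; optimal play is mixed.
Let the row player play T with probability p. Expected payoff against b1: (-1)p + 1(1−p) = −2p + 1; against b2: 3p + 0(1−p) = 3p.
Setting these equal: −2p + 1 = 3p ⇒ −5p = -1 ⇒ p = 1/5, and the value is (-2)·(1/5) + 1 = 3/5.
For the column player: with q = P(b1), equating T's and B's payoffs gives −4q + 3 = q ⇒ q = 3/5.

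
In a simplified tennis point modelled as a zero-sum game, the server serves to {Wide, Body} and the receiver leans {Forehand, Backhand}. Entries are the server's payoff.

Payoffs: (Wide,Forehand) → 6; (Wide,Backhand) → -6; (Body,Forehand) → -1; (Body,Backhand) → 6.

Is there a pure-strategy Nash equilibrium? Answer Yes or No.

No

Row minima: Wide → -6, Body → -1; maximin = -1.
Column maxima: Forehand → 6, Backhand → 6; minimax = 6.
-1 ≠ 6, so no pure-strategy equilibrium exists.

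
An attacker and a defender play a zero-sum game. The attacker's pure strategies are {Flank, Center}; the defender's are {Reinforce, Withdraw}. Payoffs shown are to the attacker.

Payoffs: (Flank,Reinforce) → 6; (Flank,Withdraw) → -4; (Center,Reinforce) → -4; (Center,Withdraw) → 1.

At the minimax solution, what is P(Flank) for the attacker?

1/3

Row minima: Flank → -4, Center → -4; maximin = -4.
Column maxima: Reinforce → 6, Withdraw → 1; minimax = 1.
-4 ≠ 1, so there is no saddle point; optimal play is mixed.
Let the attacker play Flank with probability p. Expected payoff against Reinforce: 6p + (-4)(1−p) = 10p − 4; against Withdraw: (-4)p + 1(1−p) = −5p + 1.
Setting these equal: 10p − 4 = −5p + 1 ⇒ 15p = 5 ⇒ p = 1/3, and the value is (10)·(1/3) − 4 = -2/3.
For the defender: with q = P(Reinforce), equating Flank's and Center's payoffs gives 10q − 4 = −5q + 1 ⇒ q = 1/3.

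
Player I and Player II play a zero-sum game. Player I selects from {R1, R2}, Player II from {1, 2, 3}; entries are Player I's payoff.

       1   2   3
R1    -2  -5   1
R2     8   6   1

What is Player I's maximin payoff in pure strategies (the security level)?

Row minima: R1 → -5, R2 → 1.
The best of these is 1.

1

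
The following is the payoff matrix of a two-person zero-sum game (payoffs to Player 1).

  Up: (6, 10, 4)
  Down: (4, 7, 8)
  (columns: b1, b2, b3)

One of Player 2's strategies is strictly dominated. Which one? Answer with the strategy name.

b2

b1 holds Player 1's payoff strictly below b2 in every row: 6 < 10, 4 < 7.
So b2 is strictly dominated for Player 2.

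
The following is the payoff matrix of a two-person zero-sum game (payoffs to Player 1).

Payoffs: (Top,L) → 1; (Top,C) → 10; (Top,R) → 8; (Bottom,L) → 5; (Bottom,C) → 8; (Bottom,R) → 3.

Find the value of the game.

37/9

Row minima: Top → 1, Bottom → 3; maximin = 3.
Column maxima: L → 5, C → 10, R → 8; minimax = 5.
3 ≠ 5, so there is no saddle point; optimal play is mixed.
C is strictly dominated by L (it gives Player 1 strictly more in every row), so Player 2 never plays it.
On the remaining 2×2 (Top, Bottom vs L, R):
Let Player 1 play Top with probability p. Expected payoff against L: 1p + 5(1−p) = −4p + 5; against R: 8p + 3(1−p) = 5p + 3.
Setting these equal: −4p + 5 = 5p + 3 ⇒ −9p = -2 ⇒ p = 2/9, and the value is (-4)·(2/9) + 5 = 37/9.
For Player 2: with q = P(L), equating Top's and Bottom's payoffs gives −7q + 8 = 2q + 3 ⇒ q = 5/9.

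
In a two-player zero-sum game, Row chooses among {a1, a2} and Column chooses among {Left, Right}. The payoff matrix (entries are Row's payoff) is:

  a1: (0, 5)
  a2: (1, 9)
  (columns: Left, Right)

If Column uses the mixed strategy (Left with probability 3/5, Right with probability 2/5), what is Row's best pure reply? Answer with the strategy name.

Expected payoff of a1: (3/5)·0 + (2/5)·5 = 2.
Expected payoff of a2: (3/5)·1 + (2/5)·9 = 21/5.
The largest is 21/5, so Row's best response is a2.

a2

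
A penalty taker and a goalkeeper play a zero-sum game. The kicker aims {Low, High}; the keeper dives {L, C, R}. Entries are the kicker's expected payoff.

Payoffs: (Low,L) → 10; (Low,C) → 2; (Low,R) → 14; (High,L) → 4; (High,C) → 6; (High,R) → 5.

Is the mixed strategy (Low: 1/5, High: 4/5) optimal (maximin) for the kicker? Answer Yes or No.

Against L this mix gives (1/5)·10 + (4/5)·4 = 26/5.
Against C this mix gives (1/5)·2 + (4/5)·6 = 26/5.
Against R this mix gives (1/5)·14 + (4/5)·5 = 34/5.
All of the keeper's active replies (L, C) yield 26/5, and no column does worse for the kicker. The mix makes the keeper indifferent and guarantees 26/5, so it is optimal.

Yes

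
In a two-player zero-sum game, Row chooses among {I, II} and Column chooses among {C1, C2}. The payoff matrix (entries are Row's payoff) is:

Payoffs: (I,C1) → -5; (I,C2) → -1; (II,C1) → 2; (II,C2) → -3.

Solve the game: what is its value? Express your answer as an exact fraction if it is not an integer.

Row minima: I → -5, II → -3; maximin = -3.
Column maxima: C1 → 2, C2 → -1; minimax = -1.
-3 ≠ -1, so there is no saddle point; optimal play is mixed.
Let Row play I with probability p. Expected payoff against C1: (-5)p + 2(1−p) = −7p + 2; against C2: (-1)p + (-3)(1−p) = 2p − 3.
Setting these equal: −7p + 2 = 2p − 3 ⇒ −9p = -5 ⇒ p = 5/9, and the value is (-7)·(5/9) + 2 = -17/9.
For Column: with q = P(C1), equating I's and II's payoffs gives −4q − 1 = 5q − 3 ⇒ q = 2/9.

-17/9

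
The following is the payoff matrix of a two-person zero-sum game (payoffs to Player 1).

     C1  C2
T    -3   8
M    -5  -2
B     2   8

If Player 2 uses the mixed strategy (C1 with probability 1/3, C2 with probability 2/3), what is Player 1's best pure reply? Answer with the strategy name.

B

Expected payoff of T: (1/3)·(-3) + (2/3)·8 = 13/3.
Expected payoff of M: (1/3)·(-5) + (2/3)·(-2) = -3.
Expected payoff of B: (1/3)·2 + (2/3)·8 = 6.
The largest is 6, so Player 1's best response is B.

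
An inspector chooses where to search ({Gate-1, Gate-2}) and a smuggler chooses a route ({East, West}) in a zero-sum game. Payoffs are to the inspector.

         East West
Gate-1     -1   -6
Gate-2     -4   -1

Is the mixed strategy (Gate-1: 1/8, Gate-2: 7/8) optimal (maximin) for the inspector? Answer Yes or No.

No

Against East this mix gives (1/8)·(-1) + (7/8)·(-4) = -29/8.
Against West this mix gives (1/8)·(-6) + (7/8)·(-1) = -13/8.
The smuggler will play East, holding the inspector to -29/8. Shifting weight toward the row that does better against East would raise this floor (the equalizing mix achieves -23/8 against both East and West), so the proposed strategy is not optimal.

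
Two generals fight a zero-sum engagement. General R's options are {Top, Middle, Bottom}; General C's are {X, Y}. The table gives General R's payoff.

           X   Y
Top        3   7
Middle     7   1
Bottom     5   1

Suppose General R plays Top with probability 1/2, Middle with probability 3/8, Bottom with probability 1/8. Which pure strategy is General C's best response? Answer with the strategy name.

Y

If General C plays X, General R's expected payoff is (1/2)·3 + (3/8)·7 + (1/8)·5 = 19/4.
If General C plays Y, General R's expected payoff is (1/2)·7 + (3/8)·1 + (1/8)·1 = 4.
General C minimizes General R's payoff; the smallest is 4, so the best response is Y.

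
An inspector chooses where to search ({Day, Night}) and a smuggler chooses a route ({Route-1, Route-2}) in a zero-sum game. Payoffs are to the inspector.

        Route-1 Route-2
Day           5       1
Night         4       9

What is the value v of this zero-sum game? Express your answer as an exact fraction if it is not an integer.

Row minima: Day → 1, Night → 4; maximin = 4.
Column maxima: Route-1 → 5, Route-2 → 9; minimax = 5.
4 ≠ 5, so there is no saddle point; optimal play is mixed.
Let the inspector play Day with probability p. Expected payoff against Route-1: 5p + 4(1−p) = p + 4; against Route-2: 1p + 9(1−p) = −8p + 9.
Setting these equal: p + 4 = −8p + 9 ⇒ 9p = 5 ⇒ p = 5/9, and the value is (1)·(5/9) + 4 = 41/9.
For the smuggler: with q = P(Route-1), equating Day's and Night's payoffs gives 4q + 1 = −5q + 9 ⇒ q = 8/9.

41/9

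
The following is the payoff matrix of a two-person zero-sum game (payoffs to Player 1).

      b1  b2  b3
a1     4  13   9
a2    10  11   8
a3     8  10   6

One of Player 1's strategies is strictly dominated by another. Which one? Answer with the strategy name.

a3

a2 gives a strictly higher payoff than a3 against every column: 10 > 8, 11 > 10, 8 > 6.
So a3 is strictly dominated and Player 1 never plays it.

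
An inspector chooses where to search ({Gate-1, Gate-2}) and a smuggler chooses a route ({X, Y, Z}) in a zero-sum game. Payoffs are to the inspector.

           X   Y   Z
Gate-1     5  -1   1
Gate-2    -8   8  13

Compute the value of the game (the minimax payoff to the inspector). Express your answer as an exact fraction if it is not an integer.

16/11

Row minima: Gate-1 → -1, Gate-2 → -8; maximin = -1.
Column maxima: X → 5, Y → 8, Z → 13; minimax = 5.
-1 ≠ 5, so there is no saddle point; optimal play is mixed.
Z is strictly dominated by Y (it gives the inspector strictly more in every row), so the smuggler never plays it.
On the remaining 2×2 (Gate-1, Gate-2 vs X, Y):
Let the inspector play Gate-1 with probability p. Expected payoff against X: 5p + (-8)(1−p) = 13p − 8; against Y: (-1)p + 8(1−p) = −9p + 8.
Setting these equal: 13p − 8 = −9p + 8 ⇒ 22p = 16 ⇒ p = 8/11, and the value is (13)·(8/11) − 8 = 16/11.
For the smuggler: with q = P(X), equating Gate-1's and Gate-2's payoffs gives 6q − 1 = −16q + 8 ⇒ q = 9/22.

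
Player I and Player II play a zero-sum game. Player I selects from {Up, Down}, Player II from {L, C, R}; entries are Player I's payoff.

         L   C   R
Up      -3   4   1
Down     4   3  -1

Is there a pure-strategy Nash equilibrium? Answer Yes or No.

Row minima: Up → -3, Down → -1; maximin = -1.
Column maxima: L → 4, C → 4, R → 1; minimax = 1.
-1 ≠ 1, so no pure-strategy equilibrium exists.

No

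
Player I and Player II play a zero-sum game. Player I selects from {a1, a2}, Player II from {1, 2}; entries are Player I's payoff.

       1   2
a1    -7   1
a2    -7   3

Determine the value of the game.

-7

Row minima: a1 → -7, a2 → -7; maximin = -7.
Column maxima: 1 → -7, 2 → 3; minimax = -7.
Since maximin = minimax = -7, there is a saddle point and the value is -7.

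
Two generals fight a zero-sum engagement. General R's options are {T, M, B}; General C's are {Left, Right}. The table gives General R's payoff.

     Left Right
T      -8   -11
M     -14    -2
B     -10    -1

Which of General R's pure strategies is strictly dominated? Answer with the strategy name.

B gives a strictly higher payoff than M against every column: -10 > -14, -1 > -2.
So M is strictly dominated and General R never plays it.

M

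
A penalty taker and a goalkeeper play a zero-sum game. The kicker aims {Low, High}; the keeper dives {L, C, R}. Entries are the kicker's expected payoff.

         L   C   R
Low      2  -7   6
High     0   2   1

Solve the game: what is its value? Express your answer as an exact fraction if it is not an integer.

4/11

Row minima: Low → -7, High → 0; maximin = 0.
Column maxima: L → 2, C → 2, R → 6; minimax = 2.
0 ≠ 2, so there is no saddle point; optimal play is mixed.
R is strictly dominated by L (it gives the kicker strictly more in every row), so the keeper never plays it.
On the remaining 2×2 (Low, High vs L, C):
Let the kicker play Low with probability p. Expected payoff against L: 2p + 0(1−p) = 2p; against C: (-7)p + 2(1−p) = −9p + 2.
Setting these equal: 2p = −9p + 2 ⇒ 11p = 2 ⇒ p = 2/11, and the value is (2)·(2/11) = 4/11.
For the keeper: with q = P(L), equating Low's and High's payoffs gives 9q − 7 = −2q + 2 ⇒ q = 9/11.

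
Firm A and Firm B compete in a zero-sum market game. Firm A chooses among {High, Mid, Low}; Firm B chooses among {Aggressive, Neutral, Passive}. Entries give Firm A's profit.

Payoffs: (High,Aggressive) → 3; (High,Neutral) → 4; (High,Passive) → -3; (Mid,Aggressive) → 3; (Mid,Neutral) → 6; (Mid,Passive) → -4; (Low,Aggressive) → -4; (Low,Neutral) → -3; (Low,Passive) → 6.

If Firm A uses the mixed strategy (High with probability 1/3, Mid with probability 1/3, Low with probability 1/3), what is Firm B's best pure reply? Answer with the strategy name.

Passive

If Firm B plays Aggressive, Firm A's expected payoff is (1/3)·3 + (1/3)·3 + (1/3)·(-4) = 2/3.
If Firm B plays Neutral, Firm A's expected payoff is (1/3)·4 + (1/3)·6 + (1/3)·(-3) = 7/3.
If Firm B plays Passive, Firm A's expected payoff is (1/3)·(-3) + (1/3)·(-4) + (1/3)·6 = -1/3.
Firm B minimizes Firm A's payoff; the smallest is -1/3, so the best response is Passive.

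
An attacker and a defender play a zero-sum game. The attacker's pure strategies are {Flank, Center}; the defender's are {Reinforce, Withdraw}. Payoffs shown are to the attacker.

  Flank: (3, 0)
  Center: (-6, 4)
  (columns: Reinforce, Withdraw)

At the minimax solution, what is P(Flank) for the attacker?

10/13

Row minima: Flank → 0, Center → -6; maximin = 0.
Column maxima: Reinforce → 3, Withdraw → 4; minimax = 3.
0 ≠ 3, so there is no saddle point; optimal play is mixed.
Let the attacker play Flank with probability p. Expected payoff against Reinforce: 3p + (-6)(1−p) = 9p − 6; against Withdraw: 0p + 4(1−p) = −4p + 4.
Setting these equal: 9p − 6 = −4p + 4 ⇒ 13p = 10 ⇒ p = 10/13, and the value is (9)·(10/13) − 6 = 12/13.
For the defender: with q = P(Reinforce), equating Flank's and Center's payoffs gives 3q = −10q + 4 ⇒ q = 4/13.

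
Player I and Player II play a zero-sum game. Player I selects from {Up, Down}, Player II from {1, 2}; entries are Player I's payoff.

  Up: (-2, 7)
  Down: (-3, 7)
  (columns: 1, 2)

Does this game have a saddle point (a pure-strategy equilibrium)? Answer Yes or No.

Yes

Row minima: Up → -2, Down → -3; maximin = -2.
Column maxima: 1 → -2, 2 → 7; minimax = -2.
maximin = minimax = -2, so a saddle point exists.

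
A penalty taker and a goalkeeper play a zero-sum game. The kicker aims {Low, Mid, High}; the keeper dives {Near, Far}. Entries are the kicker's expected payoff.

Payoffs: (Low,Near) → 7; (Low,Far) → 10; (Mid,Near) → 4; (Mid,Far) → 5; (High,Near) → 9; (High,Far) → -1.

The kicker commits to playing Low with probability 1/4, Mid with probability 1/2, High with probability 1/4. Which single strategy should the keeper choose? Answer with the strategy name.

If the keeper plays Near, the kicker's expected payoff is (1/4)·7 + (1/2)·4 + (1/4)·9 = 6.
If the keeper plays Far, the kicker's expected payoff is (1/4)·10 + (1/2)·5 + (1/4)·(-1) = 19/4.
The keeper minimizes the kicker's payoff; the smallest is 19/4, so the best response is Far.

Far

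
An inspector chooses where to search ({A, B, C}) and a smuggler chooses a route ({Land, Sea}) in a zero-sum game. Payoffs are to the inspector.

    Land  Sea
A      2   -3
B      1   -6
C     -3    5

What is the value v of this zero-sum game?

1/13

Row minima: A → -3, B → -6, C → -3; maximin = -3.
Column maxima: Land → 2, Sea → 5; minimax = 2.
-3 ≠ 2, so there is no saddle point; optimal play is mixed.
B is strictly dominated by A, so the inspector never plays it.
On the remaining 2×2 (A, C vs Land, Sea):
Let the inspector play A with probability p. Expected payoff against Land: 2p + (-3)(1−p) = 5p − 3; against Sea: (-3)p + 5(1−p) = −8p + 5.
Setting these equal: 5p − 3 = −8p + 5 ⇒ 13p = 8 ⇒ p = 8/13, and the value is (5)·(8/13) − 3 = 1/13.
For the smuggler: with q = P(Land), equating A's and C's payoffs gives 5q − 3 = −8q + 5 ⇒ q = 8/13.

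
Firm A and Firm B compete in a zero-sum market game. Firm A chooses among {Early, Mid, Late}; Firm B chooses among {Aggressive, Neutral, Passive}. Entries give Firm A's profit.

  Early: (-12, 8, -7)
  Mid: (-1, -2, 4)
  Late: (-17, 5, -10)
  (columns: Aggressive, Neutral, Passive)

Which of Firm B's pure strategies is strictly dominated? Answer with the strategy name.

Aggressive holds Firm A's payoff strictly below Passive in every row: -12 < -7, -1 < 4, -17 < -10.
So Passive is strictly dominated for Firm B.

Passive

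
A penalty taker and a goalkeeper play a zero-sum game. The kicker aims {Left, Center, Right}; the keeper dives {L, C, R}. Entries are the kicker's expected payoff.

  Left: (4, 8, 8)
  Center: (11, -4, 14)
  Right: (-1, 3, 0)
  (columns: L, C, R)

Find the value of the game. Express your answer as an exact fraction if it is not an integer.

Row minima: Left → 4, Center → -4, Right → -1; maximin = 4.
Column maxima: L → 11, C → 8, R → 14; minimax = 8.
4 ≠ 8, so there is no saddle point; optimal play is mixed.
Right is strictly dominated by Left, so the kicker never plays it.
R is strictly dominated by L (it gives the kicker strictly more in every row), so the keeper never plays it.
On the remaining 2×2 (Left, Center vs L, C):
Let the kicker play Left with probability p. Expected payoff against L: 4p + 11(1−p) = −7p + 11; against C: 8p + (-4)(1−p) = 12p − 4.
Setting these equal: −7p + 11 = 12p − 4 ⇒ −19p = -15 ⇒ p = 15/19, and the value is (-7)·(15/19) + 11 = 104/19.
For the keeper: with q = P(L), equating Left's and Center's payoffs gives −4q + 8 = 15q − 4 ⇒ q = 12/19.

104/19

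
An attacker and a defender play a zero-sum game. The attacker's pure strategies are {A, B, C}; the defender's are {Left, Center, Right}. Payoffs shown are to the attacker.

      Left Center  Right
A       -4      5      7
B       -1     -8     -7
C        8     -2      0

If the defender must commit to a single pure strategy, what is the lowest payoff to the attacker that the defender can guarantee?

5

Column maxima: Left → 8, Center → 5, Right → 7.
The smallest of these is 5.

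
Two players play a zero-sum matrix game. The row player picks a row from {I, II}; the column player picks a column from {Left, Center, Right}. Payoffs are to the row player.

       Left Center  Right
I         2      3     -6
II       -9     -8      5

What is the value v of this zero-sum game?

-2

Row minima: I → -6, II → -9; maximin = -6.
Column maxima: Left → 2, Center → 3, Right → 5; minimax = 2.
-6 ≠ 2, so there is no saddle point; optimal play is mixed.
Center is strictly dominated by Left (it gives the row player strictly more in every row), so the column player never plays it.
On the remaining 2×2 (I, II vs Left, Right):
Let the row player play I with probability p. Expected payoff against Left: 2p + (-9)(1−p) = 11p − 9; against Right: (-6)p + 5(1−p) = −11p + 5.
Setting these equal: 11p − 9 = −11p + 5 ⇒ 22p = 14 ⇒ p = 7/11, and the value is (11)·(7/11) − 9 = -2.
For the column player: with q = P(Left), equating I's and II's payoffs gives 8q − 6 = −14q + 5 ⇒ q = 1/2.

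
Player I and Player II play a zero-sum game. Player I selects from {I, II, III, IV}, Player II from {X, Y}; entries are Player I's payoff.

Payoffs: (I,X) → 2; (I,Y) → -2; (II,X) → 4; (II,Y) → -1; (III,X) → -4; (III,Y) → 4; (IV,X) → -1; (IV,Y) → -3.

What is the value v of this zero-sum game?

Row minima: I → -2, II → -1, III → -4, IV → -3; maximin = -1.
Column maxima: X → 4, Y → 4; minimax = 4.
-1 ≠ 4, so there is no saddle point; optimal play is mixed.
I is strictly dominated by II, so Player I never plays it.
IV is strictly dominated by II, so Player I never plays it.
On the remaining 2×2 (II, III vs X, Y):
Let Player I play II with probability p. Expected payoff against X: 4p + (-4)(1−p) = 8p − 4; against Y: (-1)p + 4(1−p) = −5p + 4.
Setting these equal: 8p − 4 = −5p + 4 ⇒ 13p = 8 ⇒ p = 8/13, and the value is (8)·(8/13) − 4 = 12/13.
For Player II: with q = P(X), equating II's and III's payoffs gives 5q − 1 = −8q + 4 ⇒ q = 5/13.

12/13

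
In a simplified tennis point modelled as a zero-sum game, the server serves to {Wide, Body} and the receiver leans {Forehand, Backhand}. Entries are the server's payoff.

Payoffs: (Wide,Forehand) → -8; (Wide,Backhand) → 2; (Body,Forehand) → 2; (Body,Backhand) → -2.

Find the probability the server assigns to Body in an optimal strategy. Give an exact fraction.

5/7

Row minima: Wide → -8, Body → -2; maximin = -2.
Column maxima: Forehand → 2, Backhand → 2; minimax = 2.
-2 ≠ 2, so there is no saddle point; optimal play is mixed.
Let the server play Wide with probability p. Expected payoff against Forehand: (-8)p + 2(1−p) = −10p + 2; against Backhand: 2p + (-2)(1−p) = 4p − 2.
Setting these equal: −10p + 2 = 4p − 2 ⇒ −14p = -4 ⇒ p = 2/7, and the value is (-10)·(2/7) + 2 = -6/7.
For the receiver: with q = P(Forehand), equating Wide's and Body's payoffs gives −10q + 2 = 4q − 2 ⇒ q = 2/7.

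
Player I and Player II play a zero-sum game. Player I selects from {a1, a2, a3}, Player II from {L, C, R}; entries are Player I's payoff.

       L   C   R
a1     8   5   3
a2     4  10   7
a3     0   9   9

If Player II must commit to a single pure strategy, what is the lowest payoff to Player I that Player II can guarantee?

8

Column maxima: L → 8, C → 10, R → 9.
The smallest of these is 8.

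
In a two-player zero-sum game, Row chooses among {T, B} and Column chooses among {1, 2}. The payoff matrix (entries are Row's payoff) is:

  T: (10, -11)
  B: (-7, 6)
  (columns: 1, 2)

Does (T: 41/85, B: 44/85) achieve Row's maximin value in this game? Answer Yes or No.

No

Against 1 this mix gives (41/85)·10 + (44/85)·(-7) = 6/5.
Against 2 this mix gives (41/85)·(-11) + (44/85)·6 = -11/5.
Column will play 2, holding Row to -11/5. Shifting weight toward the row that does better against 2 would raise this floor (the equalizing mix achieves -1/2 against both 2 and 1), so the proposed strategy is not optimal.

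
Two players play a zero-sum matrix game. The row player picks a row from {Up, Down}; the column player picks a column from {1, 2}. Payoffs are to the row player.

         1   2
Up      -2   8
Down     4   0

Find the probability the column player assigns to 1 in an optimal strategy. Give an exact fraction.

Row minima: Up → -2, Down → 0; maximin = 0.
Column maxima: 1 → 4, 2 → 8; minimax = 4.
0 ≠ 4, so there is no saddle point; optimal play is mixed.
Let the row player play Up with probability p. Expected payoff against 1: (-2)p + 4(1−p) = −6p + 4; against 2: 8p + 0(1−p) = 8p.
Setting these equal: −6p + 4 = 8p ⇒ −14p = -4 ⇒ p = 2/7, and the value is (-6)·(2/7) + 4 = 16/7.
For the column player: with q = P(1), equating Up's and Down's payoffs gives −10q + 8 = 4q ⇒ q = 4/7.

4/7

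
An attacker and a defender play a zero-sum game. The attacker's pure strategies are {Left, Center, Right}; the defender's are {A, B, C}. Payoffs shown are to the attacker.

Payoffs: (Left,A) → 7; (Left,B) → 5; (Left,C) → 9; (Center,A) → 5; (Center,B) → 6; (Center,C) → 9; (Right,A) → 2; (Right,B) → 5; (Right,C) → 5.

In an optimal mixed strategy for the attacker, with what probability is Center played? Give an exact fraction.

Row minima: Left → 5, Center → 5, Right → 2; maximin = 5.
Column maxima: A → 7, B → 6, C → 9; minimax = 6.
5 ≠ 6, so there is no saddle point; optimal play is mixed.
Right is strictly dominated by Center, so the attacker never plays it.
C is strictly dominated by A (it gives the attacker strictly more in every row), so the defender never plays it.
On the remaining 2×2 (Left, Center vs A, B):
Let the attacker play Left with probability p. Expected payoff against A: 7p + 5(1−p) = 2p + 5; against B: 5p + 6(1−p) = −p + 6.
Setting these equal: 2p + 5 = −p + 6 ⇒ 3p = 1 ⇒ p = 1/3, and the value is (2)·(1/3) + 5 = 17/3.
For the defender: with q = P(A), equating Left's and Center's payoffs gives 2q + 5 = −q + 6 ⇒ q = 1/3.

2/3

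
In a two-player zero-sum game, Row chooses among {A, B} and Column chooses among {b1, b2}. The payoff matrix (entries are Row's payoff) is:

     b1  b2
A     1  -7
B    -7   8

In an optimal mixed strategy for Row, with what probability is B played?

8/23

Row minima: A → -7, B → -7; maximin = -7.
Column maxima: b1 → 1, b2 → 8; minimax = 1.
-7 ≠ 1, so there is no saddle point; optimal play is mixed.
Let Row play A with probability p. Expected payoff against b1: 1p + (-7)(1−p) = 8p − 7; against b2: (-7)p + 8(1−p) = −15p + 8.
Setting these equal: 8p − 7 = −15p + 8 ⇒ 23p = 15 ⇒ p = 15/23, and the value is (8)·(15/23) − 7 = -41/23.
For Column: with q = P(b1), equating A's and B's payoffs gives 8q − 7 = −15q + 8 ⇒ q = 15/23.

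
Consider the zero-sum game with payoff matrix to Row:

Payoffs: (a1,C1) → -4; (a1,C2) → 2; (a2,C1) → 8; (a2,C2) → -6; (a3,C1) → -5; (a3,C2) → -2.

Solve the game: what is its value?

-2/5

Row minima: a1 → -4, a2 → -6, a3 → -5; maximin = -4.
Column maxima: C1 → 8, C2 → 2; minimax = 2.
-4 ≠ 2, so there is no saddle point; optimal play is mixed.
a3 is strictly dominated by a1, so Row never plays it.
On the remaining 2×2 (a1, a2 vs C1, C2):
Let Row play a1 with probability p. Expected payoff against C1: (-4)p + 8(1−p) = −12p + 8; against C2: 2p + (-6)(1−p) = 8p − 6.
Setting these equal: −12p + 8 = 8p − 6 ⇒ −20p = -14 ⇒ p = 7/10, and the value is (-12)·(7/10) + 8 = -2/5.
For Column: with q = P(C1), equating a1's and a2's payoffs gives −6q + 2 = 14q − 6 ⇒ q = 2/5.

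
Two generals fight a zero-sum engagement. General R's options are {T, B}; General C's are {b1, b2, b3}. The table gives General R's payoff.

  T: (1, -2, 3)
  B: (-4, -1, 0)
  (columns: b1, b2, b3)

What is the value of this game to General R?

Row minima: T → -2, B → -4; maximin = -2.
Column maxima: b1 → 1, b2 → -1, b3 → 3; minimax = -1.
-2 ≠ -1, so there is no saddle point; optimal play is mixed.
b3 is strictly dominated by b1 (it gives General R strictly more in every row), so General C never plays it.
On the remaining 2×2 (T, B vs b1, b2):
Let General R play T with probability p. Expected payoff against b1: 1p + (-4)(1−p) = 5p − 4; against b2: (-2)p + (-1)(1−p) = −p − 1.
Setting these equal: 5p − 4 = −p − 1 ⇒ 6p = 3 ⇒ p = 1/2, and the value is (5)·(1/2) − 4 = -3/2.
For General C: with q = P(b1), equating T's and B's payoffs gives 3q − 2 = −3q − 1 ⇒ q = 1/6.

-3/2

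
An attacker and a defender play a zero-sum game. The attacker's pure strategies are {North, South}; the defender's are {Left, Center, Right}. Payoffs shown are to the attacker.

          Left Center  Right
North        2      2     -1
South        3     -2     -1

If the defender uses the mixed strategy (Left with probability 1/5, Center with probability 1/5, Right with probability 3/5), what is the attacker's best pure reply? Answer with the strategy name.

Expected payoff of North: (1/5)·2 + (1/5)·2 + (3/5)·(-1) = 1/5.
Expected payoff of South: (1/5)·3 + (1/5)·(-2) + (3/5)·(-1) = -2/5.
The largest is 1/5, so the attacker's best response is North.

North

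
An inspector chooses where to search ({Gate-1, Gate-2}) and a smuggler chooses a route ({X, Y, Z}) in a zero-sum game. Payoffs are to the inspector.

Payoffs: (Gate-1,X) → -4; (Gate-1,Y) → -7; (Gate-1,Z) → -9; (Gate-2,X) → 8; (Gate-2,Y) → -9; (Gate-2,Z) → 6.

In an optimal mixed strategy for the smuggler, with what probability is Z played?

Row minima: Gate-1 → -9, Gate-2 → -9; maximin = -9.
Column maxima: X → 8, Y → -7, Z → 6; minimax = -7.
-9 ≠ -7, so there is no saddle point; optimal play is mixed.
X is strictly dominated by Y (it gives the inspector strictly more in every row), so the smuggler never plays it.
On the remaining 2×2 (Gate-1, Gate-2 vs Y, Z):
Let the inspector play Gate-1 with probability p. Expected payoff against Y: (-7)p + (-9)(1−p) = 2p − 9; against Z: (-9)p + 6(1−p) = −15p + 6.
Setting these equal: 2p − 9 = −15p + 6 ⇒ 17p = 15 ⇒ p = 15/17, and the value is (2)·(15/17) − 9 = -123/17.
For the smuggler: with q = P(Y), equating Gate-1's and Gate-2's payoffs gives 2q − 9 = −15q + 6 ⇒ q = 15/17.

2/17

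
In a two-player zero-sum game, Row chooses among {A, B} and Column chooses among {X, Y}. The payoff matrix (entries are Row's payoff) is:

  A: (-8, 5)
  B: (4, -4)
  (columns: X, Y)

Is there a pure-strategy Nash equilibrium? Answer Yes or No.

No

Row minima: A → -8, B → -4; maximin = -4.
Column maxima: X → 4, Y → 5; minimax = 4.
-4 ≠ 4, so no pure-strategy equilibrium exists.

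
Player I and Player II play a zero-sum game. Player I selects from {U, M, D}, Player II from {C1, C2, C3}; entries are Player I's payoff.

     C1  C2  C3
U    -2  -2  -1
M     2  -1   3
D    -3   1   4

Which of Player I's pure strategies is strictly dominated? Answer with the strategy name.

U

M gives a strictly higher payoff than U against every column: 2 > -2, -1 > -2, 3 > -1.
So U is strictly dominated and Player I never plays it.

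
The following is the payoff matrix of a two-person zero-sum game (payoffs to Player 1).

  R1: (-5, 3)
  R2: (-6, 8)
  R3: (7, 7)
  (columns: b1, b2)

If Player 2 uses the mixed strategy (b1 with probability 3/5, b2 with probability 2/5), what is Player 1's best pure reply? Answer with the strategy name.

Expected payoff of R1: (3/5)·(-5) + (2/5)·3 = -9/5.
Expected payoff of R2: (3/5)·(-6) + (2/5)·8 = -2/5.
Expected payoff of R3: (3/5)·7 + (2/5)·7 = 7.
The largest is 7, so Player 1's best response is R3.

R3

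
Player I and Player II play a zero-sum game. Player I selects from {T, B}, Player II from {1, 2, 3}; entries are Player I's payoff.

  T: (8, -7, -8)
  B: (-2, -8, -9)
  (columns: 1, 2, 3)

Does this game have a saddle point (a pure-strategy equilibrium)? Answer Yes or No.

Yes

Row minima: T → -8, B → -9; maximin = -8.
Column maxima: 1 → 8, 2 → -7, 3 → -8; minimax = -8.
maximin = minimax = -8, so a saddle point exists.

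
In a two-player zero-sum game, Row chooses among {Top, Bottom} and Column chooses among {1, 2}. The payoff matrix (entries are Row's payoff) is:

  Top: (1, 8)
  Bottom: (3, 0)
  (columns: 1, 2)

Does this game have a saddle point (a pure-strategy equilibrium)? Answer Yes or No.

Row minima: Top → 1, Bottom → 0; maximin = 1.
Column maxima: 1 → 3, 2 → 8; minimax = 3.
1 ≠ 3, so no pure-strategy equilibrium exists.

No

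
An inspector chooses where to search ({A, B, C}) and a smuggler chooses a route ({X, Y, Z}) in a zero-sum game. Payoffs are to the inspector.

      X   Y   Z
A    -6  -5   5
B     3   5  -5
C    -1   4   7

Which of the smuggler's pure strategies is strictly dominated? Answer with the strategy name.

Y

X holds the inspector's payoff strictly below Y in every row: -6 < -5, 3 < 5, -1 < 4.
So Y is strictly dominated for the smuggler.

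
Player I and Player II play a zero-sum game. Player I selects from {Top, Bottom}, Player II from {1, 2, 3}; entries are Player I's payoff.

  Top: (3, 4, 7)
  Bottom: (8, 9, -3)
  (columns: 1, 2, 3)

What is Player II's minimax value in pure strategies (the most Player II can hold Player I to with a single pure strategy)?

Column maxima: 1 → 8, 2 → 9, 3 → 7.
The smallest of these is 7.

7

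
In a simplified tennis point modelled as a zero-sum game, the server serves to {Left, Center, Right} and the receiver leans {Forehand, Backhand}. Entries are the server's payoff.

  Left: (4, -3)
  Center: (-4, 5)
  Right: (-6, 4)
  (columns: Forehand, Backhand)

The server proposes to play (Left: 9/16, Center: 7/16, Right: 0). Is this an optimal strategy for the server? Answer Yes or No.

Yes

Against Forehand this mix gives (9/16)·4 + (7/16)·(-4) = 1/2.
Against Backhand this mix gives (9/16)·(-3) + (7/16)·5 = 1/2.
All of the receiver's active replies (Forehand, Backhand) yield 1/2, and no column does worse for the server. The mix makes the receiver indifferent and guarantees 1/2, so it is optimal.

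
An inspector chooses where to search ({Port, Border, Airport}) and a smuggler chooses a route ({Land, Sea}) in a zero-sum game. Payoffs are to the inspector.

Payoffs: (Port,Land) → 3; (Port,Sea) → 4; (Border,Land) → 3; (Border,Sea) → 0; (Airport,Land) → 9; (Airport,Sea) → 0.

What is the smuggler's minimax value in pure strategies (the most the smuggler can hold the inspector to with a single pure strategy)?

Column maxima: Land → 9, Sea → 4.
The smallest of these is 4.

4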